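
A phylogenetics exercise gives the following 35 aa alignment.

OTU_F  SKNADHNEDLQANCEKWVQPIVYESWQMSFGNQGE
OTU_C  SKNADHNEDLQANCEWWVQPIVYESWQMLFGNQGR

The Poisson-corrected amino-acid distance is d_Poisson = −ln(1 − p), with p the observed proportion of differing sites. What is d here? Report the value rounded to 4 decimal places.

Mismatches occur at site 16 (K→W), site 29 (S→L), site 35 (E→R).
p = 3/35 = 0.085714.
d = −ln(1 − 0.085714) = −ln(0.914286) = 0.0896.

0.0896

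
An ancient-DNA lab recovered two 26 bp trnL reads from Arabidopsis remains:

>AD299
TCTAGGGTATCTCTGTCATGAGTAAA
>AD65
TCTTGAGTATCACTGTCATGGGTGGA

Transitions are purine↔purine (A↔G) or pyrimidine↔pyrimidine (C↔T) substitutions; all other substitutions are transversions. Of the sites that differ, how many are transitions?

4

Differing sites — 4:A/T (Tv); 6:G/A (Ti); 12:T/A (Tv); 21:A/G (Ti); 24:A/G (Ti); 25:A/G (Ti).
Of the 6 differences, 4 transitions and 2 transversions, so the answer is 4.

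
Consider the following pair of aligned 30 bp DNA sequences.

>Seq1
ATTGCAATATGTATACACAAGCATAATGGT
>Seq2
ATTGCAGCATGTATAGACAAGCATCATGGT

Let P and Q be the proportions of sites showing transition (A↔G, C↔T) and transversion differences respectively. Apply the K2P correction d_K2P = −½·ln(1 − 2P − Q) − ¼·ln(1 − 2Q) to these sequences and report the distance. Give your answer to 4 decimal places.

0.1473

Mismatches occur at site 7 (A→G, transition), site 8 (T→C, transition), site 16 (C→G, transversion), site 25 (A→C, transversion).
Of the 4 differences, 2 transitions and 2 transversions over 30 sites: P = 2/30 = 0.066667, Q = 2/30 = 0.066667.
d = −0.5·ln(0.799999) − 0.25·ln(0.866666) = −0.5·(-0.223145) − 0.25·(-0.143102) = 0.1473.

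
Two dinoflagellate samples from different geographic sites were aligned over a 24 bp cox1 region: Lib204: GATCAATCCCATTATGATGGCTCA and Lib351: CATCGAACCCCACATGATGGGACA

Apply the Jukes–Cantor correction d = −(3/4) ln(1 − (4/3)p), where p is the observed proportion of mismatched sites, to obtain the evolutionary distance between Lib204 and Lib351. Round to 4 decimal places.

Differing sites — 1:G/C; 5:A/G; 7:T/A; 11:A/C; 12:T/A; 13:T/C; 21:C/G; 22:T/A.
p = 8/24 = 0.333333.
d = −0.75 · ln(1 − (4/3)·0.333333) = −0.75 · ln(0.555556) = −0.75 · (-0.587786) = 0.4408.

0.4408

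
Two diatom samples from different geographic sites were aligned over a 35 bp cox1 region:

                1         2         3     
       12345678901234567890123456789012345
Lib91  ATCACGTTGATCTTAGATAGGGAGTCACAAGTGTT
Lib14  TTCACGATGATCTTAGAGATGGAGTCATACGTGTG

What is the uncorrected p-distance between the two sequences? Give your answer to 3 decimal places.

0.200

Differing sites — 1:A/T; 7:T/A; 18:T/G; 20:G/T; 28:C/T; 30:A/C; 35:T/G.
There are 7 differences over 35 sites, so p = 7/35 = 0.200.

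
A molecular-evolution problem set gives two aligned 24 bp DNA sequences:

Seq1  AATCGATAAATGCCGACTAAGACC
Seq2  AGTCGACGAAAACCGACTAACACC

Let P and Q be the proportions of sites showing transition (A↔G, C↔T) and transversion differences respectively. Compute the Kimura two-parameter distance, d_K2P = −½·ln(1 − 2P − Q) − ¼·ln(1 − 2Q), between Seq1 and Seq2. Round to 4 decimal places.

0.3151

Differing sites — 2:A/G (Ti); 7:T/C (Ti); 8:A/G (Ti); 11:T/A (Tv); 12:G/A (Ti); 21:G/C (Tv).
Of the 6 differences, 4 transitions and 2 transversions over 24 sites: P = 4/24 = 0.166667, Q = 2/24 = 0.083333.
d = −0.5·ln(0.583333) − 0.25·ln(0.833334) = −0.5·(-0.538997) − 0.25·(-0.182321) = 0.3151.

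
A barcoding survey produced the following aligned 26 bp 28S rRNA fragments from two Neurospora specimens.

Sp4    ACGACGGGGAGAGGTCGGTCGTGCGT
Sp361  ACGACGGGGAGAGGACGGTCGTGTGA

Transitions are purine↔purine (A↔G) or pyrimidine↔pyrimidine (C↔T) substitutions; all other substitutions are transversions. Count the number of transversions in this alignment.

2

Differing sites — 15:T/A (Tv); 24:C/T (Ti); 26:T/A (Tv).
Of the 3 differences, 1 transition and 2 transversions, so the answer is 2.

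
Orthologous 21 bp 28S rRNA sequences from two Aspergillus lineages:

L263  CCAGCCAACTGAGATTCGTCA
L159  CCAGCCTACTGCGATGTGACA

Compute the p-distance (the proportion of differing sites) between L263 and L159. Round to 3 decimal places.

Mismatches occur at site 7 (A↔T), site 12 (A↔C), site 16 (T↔G), site 17 (C↔T), site 19 (T↔A).
There are 5 differences over 21 sites, so p = 5/21 = 0.238.

0.238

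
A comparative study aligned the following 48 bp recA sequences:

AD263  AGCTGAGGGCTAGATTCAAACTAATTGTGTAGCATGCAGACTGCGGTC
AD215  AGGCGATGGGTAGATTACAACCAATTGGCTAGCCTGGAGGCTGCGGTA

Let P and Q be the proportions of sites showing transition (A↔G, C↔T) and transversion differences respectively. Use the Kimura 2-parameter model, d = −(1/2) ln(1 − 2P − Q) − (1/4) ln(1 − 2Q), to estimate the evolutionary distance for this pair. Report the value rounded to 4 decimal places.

0.3375

Mismatches occur at site 3 (C↔G, transversion), site 4 (T↔C, transition), site 7 (G↔T, transversion), site 10 (C↔G, transversion), site 17 (C↔A, transversion), site 18 (A↔C, transversion), site 22 (T↔C, transition), site 28 (T↔G, transversion), site 29 (G↔C, transversion), site 34 (A↔C, transversion), site 37 (C↔G, transversion), site 40 (A↔G, transition), site 48 (C↔A, transversion).
Of the 13 differences, 3 transitions and 10 transversions over 48 sites: P = 3/48 = 0.062500, Q = 10/48 = 0.208333.
d = −0.5·ln(0.666667) − 0.25·ln(0.583334) = −0.5·(-0.405465) − 0.25·(-0.538995) = 0.3375.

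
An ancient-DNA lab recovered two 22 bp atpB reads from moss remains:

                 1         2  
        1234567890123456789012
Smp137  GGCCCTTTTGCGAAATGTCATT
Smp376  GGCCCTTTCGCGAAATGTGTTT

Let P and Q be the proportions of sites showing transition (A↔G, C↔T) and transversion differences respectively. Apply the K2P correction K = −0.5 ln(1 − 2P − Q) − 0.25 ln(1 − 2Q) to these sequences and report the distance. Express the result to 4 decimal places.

0.1505

Differing sites — 9:T/C (Ti); 19:C/G (Tv); 20:A/T (Tv).
Of the 3 differences, 1 transition and 2 transversions over 22 sites: P = 1/22 = 0.045455, Q = 2/22 = 0.090909.
d = −0.5·ln(0.818181) − 0.25·ln(0.818182) = −0.5·(-0.200672) − 0.25·(-0.200670) = 0.1505.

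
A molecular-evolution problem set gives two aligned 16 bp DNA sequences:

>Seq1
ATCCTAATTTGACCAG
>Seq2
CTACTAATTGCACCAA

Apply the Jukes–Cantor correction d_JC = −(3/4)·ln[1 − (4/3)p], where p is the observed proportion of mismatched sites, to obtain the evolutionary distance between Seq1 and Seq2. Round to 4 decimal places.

0.4042

The sequences differ at positions 1 (A/C), 3 (C/A), 10 (T/G), 11 (G/C), 16 (G/A).
p = 5/16 = 0.312500.
d = −0.75 · ln(1 − (4/3)·0.312500) = −0.75 · ln(0.583333) = −0.75 · (-0.538997) = 0.4042.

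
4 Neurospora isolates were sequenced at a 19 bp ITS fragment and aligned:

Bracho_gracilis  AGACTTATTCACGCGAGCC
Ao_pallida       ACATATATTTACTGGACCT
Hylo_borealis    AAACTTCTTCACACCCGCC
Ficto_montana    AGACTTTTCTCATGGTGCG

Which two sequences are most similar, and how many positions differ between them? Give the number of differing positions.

5

Pairwise Hamming distances:
  Bracho_gracilis vs Ao_pallida: 8
  Bracho_gracilis vs Hylo_borealis: 5
  Bracho_gracilis vs Ficto_montana: 9
  Ao_pallida vs Hylo_borealis: 11
  Ao_pallida vs Ficto_montana: 10
  Hylo_borealis vs Ficto_montana: 11
The smallest is 5, between Bracho_gracilis and Hylo_borealis.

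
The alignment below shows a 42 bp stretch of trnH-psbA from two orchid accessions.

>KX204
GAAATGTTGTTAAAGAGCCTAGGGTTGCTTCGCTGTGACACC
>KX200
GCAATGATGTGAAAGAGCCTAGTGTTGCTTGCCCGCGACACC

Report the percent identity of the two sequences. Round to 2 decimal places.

80.95%

The sequences differ at positions 2 (A/C), 7 (T/A), 11 (T/G), 23 (G/T), 31 (C/G), 32 (G/C), 34 (T/C), 36 (T/C).
34 of the 42 sites match, so the percent identity is 34/42 × 100 = 80.95%.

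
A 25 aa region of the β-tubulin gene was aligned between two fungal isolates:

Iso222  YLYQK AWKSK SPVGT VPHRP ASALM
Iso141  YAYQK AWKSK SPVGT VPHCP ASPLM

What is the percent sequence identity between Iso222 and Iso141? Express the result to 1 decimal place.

Mismatches occur at site 2 (L/A), site 19 (R/C), site 23 (A/P).
22 of the 25 sites match, so the percent identity is 22/25 × 100 = 88.0%.

88.0%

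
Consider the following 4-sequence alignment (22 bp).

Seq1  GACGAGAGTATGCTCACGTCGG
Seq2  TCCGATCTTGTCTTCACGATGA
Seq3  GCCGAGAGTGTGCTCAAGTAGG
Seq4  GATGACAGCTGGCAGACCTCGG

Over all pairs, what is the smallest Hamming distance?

4

Pairwise Hamming distances:
  Seq1 vs Seq2: 11
  Seq1 vs Seq3: 4
  Seq1 vs Seq4: 8
  Seq2 vs Seq3: 10
  Seq2 vs Seq4: 17
  Seq3 vs Seq4: 11
The smallest is 4, between Seq1 and Seq3.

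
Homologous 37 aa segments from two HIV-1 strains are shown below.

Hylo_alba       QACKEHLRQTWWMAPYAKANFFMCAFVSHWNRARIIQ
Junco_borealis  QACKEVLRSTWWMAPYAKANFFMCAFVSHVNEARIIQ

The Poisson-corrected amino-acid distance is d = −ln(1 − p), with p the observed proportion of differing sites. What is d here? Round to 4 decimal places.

0.1144

Mismatches occur at site 6 (H→V), site 9 (Q→S), site 30 (W→V), site 32 (R→E).
p = 4/37 = 0.108108.
d = −ln(1 − 0.108108) = −ln(0.891892) = 0.1144.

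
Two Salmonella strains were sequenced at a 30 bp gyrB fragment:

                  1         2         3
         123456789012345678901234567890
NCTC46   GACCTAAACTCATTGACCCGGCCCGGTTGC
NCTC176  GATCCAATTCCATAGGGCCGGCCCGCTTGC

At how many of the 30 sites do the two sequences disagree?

The sequences differ at positions 3 (C/T), 5 (T/C), 8 (A/T), 9 (C/T), 10 (T/C), 14 (T/A), 16 (A/G), 17 (C/G), 26 (G/C).
That gives 9 mismatches out of 30 aligned sites, so the Hamming distance is 9.

9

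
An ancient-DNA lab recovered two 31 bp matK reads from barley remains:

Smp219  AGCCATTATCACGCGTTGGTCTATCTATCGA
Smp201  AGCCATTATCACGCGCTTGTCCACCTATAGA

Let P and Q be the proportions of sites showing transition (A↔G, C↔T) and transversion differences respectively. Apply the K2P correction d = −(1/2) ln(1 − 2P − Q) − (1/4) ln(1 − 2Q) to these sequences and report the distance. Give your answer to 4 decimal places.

0.1838

The sequences differ at positions 16 (T/C, transition), 18 (G/T, transversion), 22 (T/C, transition), 24 (T/C, transition), 29 (C/A, transversion).
Of the 5 differences, 3 transitions and 2 transversions over 31 sites: P = 3/31 = 0.096774, Q = 2/31 = 0.064516.
d = −0.5·ln(0.741936) − 0.25·ln(0.870968) = −0.5·(-0.298492) − 0.25·(-0.138150) = 0.1838.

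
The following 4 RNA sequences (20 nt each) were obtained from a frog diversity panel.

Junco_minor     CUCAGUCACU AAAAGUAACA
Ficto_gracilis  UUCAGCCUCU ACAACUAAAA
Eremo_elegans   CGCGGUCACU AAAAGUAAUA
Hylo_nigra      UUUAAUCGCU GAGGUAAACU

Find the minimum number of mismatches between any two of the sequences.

Pairwise Hamming distances:
  Junco_minor vs Ficto_gracilis: 6
  Junco_minor vs Eremo_elegans: 3
  Junco_minor vs Hylo_nigra: 10
  Ficto_gracilis vs Eremo_elegans: 8
  Ficto_gracilis vs Hylo_nigra: 12
  Eremo_elegans vs Hylo_nigra: 13
The smallest is 3, between Junco_minor and Eremo_elegans.

3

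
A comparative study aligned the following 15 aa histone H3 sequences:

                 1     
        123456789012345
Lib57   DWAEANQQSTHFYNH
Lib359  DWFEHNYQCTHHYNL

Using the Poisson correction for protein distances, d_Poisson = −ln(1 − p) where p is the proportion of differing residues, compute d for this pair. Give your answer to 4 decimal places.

0.5108

Differing sites — 3:A/F; 5:A/H; 7:Q/Y; 9:S/C; 12:F/H; 15:H/L.
p = 6/15 = 0.400000.
d = −ln(1 − 0.400000) = −ln(0.600000) = 0.5108.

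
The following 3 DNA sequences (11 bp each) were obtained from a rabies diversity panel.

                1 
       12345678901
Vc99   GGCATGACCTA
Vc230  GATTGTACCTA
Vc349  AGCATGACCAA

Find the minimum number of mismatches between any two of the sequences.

2

Pairwise Hamming distances:
  Vc99 vs Vc230: 5
  Vc99 vs Vc349: 2
  Vc230 vs Vc349: 7
The smallest is 2, between Vc99 and Vc349.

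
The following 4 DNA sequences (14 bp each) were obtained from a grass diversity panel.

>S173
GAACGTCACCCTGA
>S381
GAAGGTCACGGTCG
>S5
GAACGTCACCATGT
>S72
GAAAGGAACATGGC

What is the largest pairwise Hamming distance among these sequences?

Pairwise Hamming distances:
  S173 vs S381: 5
  S173 vs S5: 2
  S173 vs S72: 7
  S381 vs S5: 5
  S381 vs S72: 8
  S5 vs S72: 7
The largest is 8, between S381 and S72.

8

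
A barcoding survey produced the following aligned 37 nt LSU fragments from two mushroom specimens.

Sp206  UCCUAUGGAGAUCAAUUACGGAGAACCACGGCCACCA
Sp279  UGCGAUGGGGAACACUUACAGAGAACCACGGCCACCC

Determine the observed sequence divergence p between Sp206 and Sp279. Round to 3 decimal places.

0.189

The sequences differ at positions 2 (C/G), 4 (U/G), 9 (A/G), 12 (U/A), 15 (A/C), 20 (G/A), 37 (A/C).
There are 7 differences over 37 sites, so p = 7/37 = 0.189.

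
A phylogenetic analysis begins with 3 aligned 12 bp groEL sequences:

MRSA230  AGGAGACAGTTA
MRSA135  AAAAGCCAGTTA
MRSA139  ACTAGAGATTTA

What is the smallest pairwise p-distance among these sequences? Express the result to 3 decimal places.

Pairwise Hamming distances:
  MRSA230 vs MRSA135: 3
  MRSA230 vs MRSA139: 4
  MRSA135 vs MRSA139: 5
The smallest is 3 mismatches, between MRSA230 and MRSA135; p = 3/12 = 0.250.

0.250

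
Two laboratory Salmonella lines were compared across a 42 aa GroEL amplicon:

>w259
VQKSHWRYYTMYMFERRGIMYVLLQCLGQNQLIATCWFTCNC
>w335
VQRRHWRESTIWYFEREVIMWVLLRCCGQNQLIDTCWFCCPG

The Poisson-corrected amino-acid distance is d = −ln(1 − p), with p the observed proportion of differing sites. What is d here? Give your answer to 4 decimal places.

0.4796

Differing sites — 3:K/R; 4:S/R; 8:Y/E; 9:Y/S; 11:M/I; 12:Y/W; 13:M/Y; 17:R/E; 18:G/V; 21:Y/W; 25:Q/R; 27:L/C; 34:A/D; 39:T/C; 41:N/P; 42:C/G.
p = 16/42 = 0.380952.
d = −ln(1 − 0.380952) = −ln(0.619048) = 0.4796.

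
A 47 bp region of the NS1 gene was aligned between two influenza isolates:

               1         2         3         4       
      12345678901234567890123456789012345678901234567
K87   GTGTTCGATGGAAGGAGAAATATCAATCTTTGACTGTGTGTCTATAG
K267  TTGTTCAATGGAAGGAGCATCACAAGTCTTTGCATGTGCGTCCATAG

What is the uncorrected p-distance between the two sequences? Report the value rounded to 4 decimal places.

Differing sites — 1:G/T; 7:G/A; 18:A/C; 20:A/T; 21:T/C; 23:T/C; 24:C/A; 26:A/G; 33:A/C; 34:C/A; 39:T/C; 43:T/C.
There are 12 differences over 47 sites, so p = 12/47 = 0.2553.

0.2553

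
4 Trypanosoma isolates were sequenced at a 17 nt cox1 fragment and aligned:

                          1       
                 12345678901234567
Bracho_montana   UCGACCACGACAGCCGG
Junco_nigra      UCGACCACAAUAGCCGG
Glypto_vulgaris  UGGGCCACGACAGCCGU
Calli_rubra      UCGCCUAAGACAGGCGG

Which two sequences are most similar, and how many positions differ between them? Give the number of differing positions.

Pairwise Hamming distances:
  Bracho_montana vs Junco_nigra: 2
  Bracho_montana vs Glypto_vulgaris: 3
  Bracho_montana vs Calli_rubra: 4
  Junco_nigra vs Glypto_vulgaris: 5
  Junco_nigra vs Calli_rubra: 6
  Glypto_vulgaris vs Calli_rubra: 6
The smallest is 2, between Bracho_montana and Junco_nigra.

2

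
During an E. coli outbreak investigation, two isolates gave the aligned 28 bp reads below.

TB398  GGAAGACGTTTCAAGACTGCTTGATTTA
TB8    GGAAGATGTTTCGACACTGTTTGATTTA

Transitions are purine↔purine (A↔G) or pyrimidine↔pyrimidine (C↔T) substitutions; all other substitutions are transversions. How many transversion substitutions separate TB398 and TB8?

1

Differing sites — 7:C/T (Ti); 13:A/G (Ti); 15:G/C (Tv); 20:C/T (Ti).
Of the 4 differences, 3 transitions and 1 transversion, so the answer is 1.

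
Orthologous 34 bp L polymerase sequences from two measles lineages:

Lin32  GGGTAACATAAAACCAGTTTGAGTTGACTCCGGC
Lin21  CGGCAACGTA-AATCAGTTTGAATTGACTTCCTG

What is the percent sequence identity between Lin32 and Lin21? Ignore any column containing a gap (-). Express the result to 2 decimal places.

Excluding the 1 gap column leaves 33 comparable sites.
The sequences differ at positions 1 (G/C), 4 (T/C), 8 (A/G), 14 (C/T), 23 (G/A), 30 (C/T), 32 (G/C), 33 (G/T), 34 (C/G).
24 of the 33 comparable sites match, so the percent identity is 24/33 × 100 = 72.73%.

72.73%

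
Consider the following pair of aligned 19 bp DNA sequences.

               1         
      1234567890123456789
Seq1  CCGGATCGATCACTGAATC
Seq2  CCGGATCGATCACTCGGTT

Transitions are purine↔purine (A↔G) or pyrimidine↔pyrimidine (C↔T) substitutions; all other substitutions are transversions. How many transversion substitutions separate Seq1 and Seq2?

The sequences differ at positions 15 (G/C, transversion), 16 (A/G, transition), 17 (A/G, transition), 19 (C/T, transition).
Of the 4 differences, 3 transitions and 1 transversion, so the answer is 1.

1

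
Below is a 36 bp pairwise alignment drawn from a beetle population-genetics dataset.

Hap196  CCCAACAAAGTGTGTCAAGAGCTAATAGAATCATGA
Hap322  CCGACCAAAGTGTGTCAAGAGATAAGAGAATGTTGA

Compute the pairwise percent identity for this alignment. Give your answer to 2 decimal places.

The sequences differ at positions 3 (C/G), 5 (A/C), 22 (C/A), 26 (T/G), 32 (C/G), 33 (A/T).
30 of the 36 sites match, so the percent identity is 30/36 × 100 = 83.33%.

83.33%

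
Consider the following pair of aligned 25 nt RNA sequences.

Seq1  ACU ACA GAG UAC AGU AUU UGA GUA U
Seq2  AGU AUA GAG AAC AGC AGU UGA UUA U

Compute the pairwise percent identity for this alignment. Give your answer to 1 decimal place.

Mismatches occur at site 2 (C↔G), site 5 (C↔U), site 10 (U↔A), site 15 (U↔C), site 17 (U↔G), site 22 (G↔U).
19 of the 25 sites match, so the percent identity is 19/25 × 100 = 76.0%.

76.0%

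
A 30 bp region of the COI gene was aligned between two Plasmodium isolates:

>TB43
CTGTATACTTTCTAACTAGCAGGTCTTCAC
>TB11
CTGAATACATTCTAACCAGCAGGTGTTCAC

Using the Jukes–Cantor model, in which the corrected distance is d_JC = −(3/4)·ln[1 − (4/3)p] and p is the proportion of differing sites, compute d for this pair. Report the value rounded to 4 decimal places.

The sequences differ at positions 4 (T/A), 9 (T/A), 17 (T/C), 25 (C/G).
p = 4/30 = 0.133333.
d = −0.75 · ln(1 − (4/3)·0.133333) = −0.75 · ln(0.822223) = −0.75 · (-0.195744) = 0.1468.

0.1468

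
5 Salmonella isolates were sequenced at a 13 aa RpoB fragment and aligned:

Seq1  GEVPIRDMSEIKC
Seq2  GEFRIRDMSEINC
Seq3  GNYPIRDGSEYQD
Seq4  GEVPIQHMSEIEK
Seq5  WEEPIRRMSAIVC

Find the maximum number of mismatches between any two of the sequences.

Pairwise Hamming distances:
  Seq1 vs Seq2: 3
  Seq1 vs Seq3: 6
  Seq1 vs Seq4: 4
  Seq1 vs Seq5: 5
  Seq2 vs Seq3: 7
  Seq2 vs Seq4: 6
  Seq2 vs Seq5: 6
  Seq3 vs Seq4: 8
  Seq3 vs Seq5: 9
  Seq4 vs Seq5: 7
The largest is 9, between Seq3 and Seq5.

9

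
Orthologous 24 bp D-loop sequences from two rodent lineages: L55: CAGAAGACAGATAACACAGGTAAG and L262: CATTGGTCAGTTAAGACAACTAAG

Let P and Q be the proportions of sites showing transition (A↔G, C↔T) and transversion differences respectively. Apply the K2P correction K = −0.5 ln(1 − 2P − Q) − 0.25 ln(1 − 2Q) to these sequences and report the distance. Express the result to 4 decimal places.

Differing sites — 3:G/T (Tv); 4:A/T (Tv); 5:A/G (Ti); 7:A/T (Tv); 11:A/T (Tv); 15:C/G (Tv); 19:G/A (Ti); 20:G/C (Tv).
Of the 8 differences, 2 transitions and 6 transversions over 24 sites: P = 2/24 = 0.083333, Q = 6/24 = 0.250000.
d = −0.5·ln(0.583334) − 0.25·ln(0.500000) = −0.5·(-0.538995) − 0.25·(-0.693147) = 0.4428.

0.4428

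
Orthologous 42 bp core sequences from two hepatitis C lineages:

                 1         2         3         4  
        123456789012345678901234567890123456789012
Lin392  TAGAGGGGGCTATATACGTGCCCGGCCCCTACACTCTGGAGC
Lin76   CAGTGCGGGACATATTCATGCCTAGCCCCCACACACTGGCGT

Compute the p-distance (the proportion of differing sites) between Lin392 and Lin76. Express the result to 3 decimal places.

Differing sites — 1:T/C; 4:A/T; 6:G/C; 10:C/A; 11:T/C; 16:A/T; 18:G/A; 23:C/T; 24:G/A; 30:T/C; 35:T/A; 40:A/C; 42:C/T.
There are 13 differences over 42 sites, so p = 13/42 = 0.310.

0.310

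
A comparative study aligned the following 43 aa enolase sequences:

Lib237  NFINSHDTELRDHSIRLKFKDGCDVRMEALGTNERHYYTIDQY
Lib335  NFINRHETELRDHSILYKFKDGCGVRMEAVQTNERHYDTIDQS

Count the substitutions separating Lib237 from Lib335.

9

Differing sites — 5:S/R; 7:D/E; 16:R/L; 17:L/Y; 24:D/G; 30:L/V; 31:G/Q; 38:Y/D; 43:Y/S.
That gives 9 mismatches out of 43 aligned sites, so the Hamming distance is 9.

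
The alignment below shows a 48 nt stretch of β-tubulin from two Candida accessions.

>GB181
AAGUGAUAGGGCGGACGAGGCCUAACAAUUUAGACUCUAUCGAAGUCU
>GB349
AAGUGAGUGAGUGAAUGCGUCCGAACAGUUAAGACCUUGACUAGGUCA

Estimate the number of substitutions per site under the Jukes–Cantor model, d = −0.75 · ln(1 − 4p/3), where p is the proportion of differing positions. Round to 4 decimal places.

Differing sites — 7:U/G; 8:A/U; 10:G/A; 12:C/U; 14:G/A; 16:C/U; 18:A/C; 20:G/U; 23:U/G; 28:A/G; 31:U/A; 36:U/C; 37:C/U; 39:A/G; 40:U/A; 42:G/U; 44:A/G; 48:U/A.
p = 18/48 = 0.375000.
d = −0.75 · ln(1 − (4/3)·0.375000) = −0.75 · ln(0.500000) = −0.75 · (-0.693147) = 0.5199.

0.5199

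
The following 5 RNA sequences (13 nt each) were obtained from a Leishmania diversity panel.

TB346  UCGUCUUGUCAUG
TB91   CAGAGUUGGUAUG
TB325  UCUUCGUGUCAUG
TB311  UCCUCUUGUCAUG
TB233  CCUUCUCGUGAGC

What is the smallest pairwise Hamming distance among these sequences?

1

Pairwise Hamming distances:
  TB346 vs TB91: 6
  TB346 vs TB325: 2
  TB346 vs TB311: 1
  TB346 vs TB233: 6
  TB91 vs TB325: 8
  TB91 vs TB311: 7
  TB91 vs TB233: 9
  TB325 vs TB311: 2
  TB325 vs TB233: 6
  TB311 vs TB233: 6
The smallest is 1, between TB346 and TB311.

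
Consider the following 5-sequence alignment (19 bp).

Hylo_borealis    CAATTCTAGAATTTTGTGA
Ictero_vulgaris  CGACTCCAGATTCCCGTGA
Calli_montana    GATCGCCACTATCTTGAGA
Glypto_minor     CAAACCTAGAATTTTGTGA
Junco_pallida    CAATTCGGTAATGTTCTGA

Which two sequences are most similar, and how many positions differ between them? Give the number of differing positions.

2

Pairwise Hamming distances:
  Hylo_borealis vs Ictero_vulgaris: 7
  Hylo_borealis vs Calli_montana: 9
  Hylo_borealis vs Glypto_minor: 2
  Hylo_borealis vs Junco_pallida: 5
  Ictero_vulgaris vs Calli_montana: 10
  Ictero_vulgaris vs Glypto_minor: 8
  Ictero_vulgaris vs Junco_pallida: 10
  Calli_montana vs Glypto_minor: 9
  Calli_montana vs Junco_pallida: 11
  Glypto_minor vs Junco_pallida: 7
The smallest is 2, between Hylo_borealis and Glypto_minor.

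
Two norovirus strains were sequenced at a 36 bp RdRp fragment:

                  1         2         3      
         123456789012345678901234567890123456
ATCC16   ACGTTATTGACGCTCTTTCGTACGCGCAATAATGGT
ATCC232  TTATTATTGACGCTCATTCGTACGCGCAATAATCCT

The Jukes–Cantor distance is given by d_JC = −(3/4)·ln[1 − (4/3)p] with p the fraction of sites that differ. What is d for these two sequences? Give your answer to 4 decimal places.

Differing sites — 1:A/T; 2:C/T; 3:G/A; 16:T/A; 34:G/C; 35:G/C.
p = 6/36 = 0.166667.
d = −0.75 · ln(1 − (4/3)·0.166667) = −0.75 · ln(0.777777) = −0.75 · (-0.251315) = 0.1885.

0.1885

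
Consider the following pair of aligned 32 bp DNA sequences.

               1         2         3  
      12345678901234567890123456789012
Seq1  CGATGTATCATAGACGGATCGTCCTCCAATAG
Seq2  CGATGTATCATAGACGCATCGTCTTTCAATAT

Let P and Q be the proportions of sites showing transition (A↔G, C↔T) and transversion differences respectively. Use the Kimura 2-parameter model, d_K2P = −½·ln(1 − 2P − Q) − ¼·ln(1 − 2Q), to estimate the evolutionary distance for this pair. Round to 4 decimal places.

0.1372

Mismatches occur at site 17 (G→C, transversion), site 24 (C→T, transition), site 26 (C→T, transition), site 32 (G→T, transversion).
Of the 4 differences, 2 transitions and 2 transversions over 32 sites: P = 2/32 = 0.062500, Q = 2/32 = 0.062500.
d = −0.5·ln(0.812500) − 0.25·ln(0.875000) = −0.5·(-0.207639) − 0.25·(-0.133531) = 0.1372.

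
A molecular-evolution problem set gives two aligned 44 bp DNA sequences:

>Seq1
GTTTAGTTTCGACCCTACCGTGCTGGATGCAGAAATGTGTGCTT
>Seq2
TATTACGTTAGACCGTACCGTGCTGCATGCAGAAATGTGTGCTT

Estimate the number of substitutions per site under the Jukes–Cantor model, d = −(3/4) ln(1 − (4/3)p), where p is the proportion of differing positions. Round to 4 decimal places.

0.1788

Differing sites — 1:G/T; 2:T/A; 6:G/C; 7:T/G; 10:C/A; 15:C/G; 26:G/C.
p = 7/44 = 0.159091.
d = −0.75 · ln(1 − (4/3)·0.159091) = −0.75 · ln(0.787879) = −0.75 · (-0.238411) = 0.1788.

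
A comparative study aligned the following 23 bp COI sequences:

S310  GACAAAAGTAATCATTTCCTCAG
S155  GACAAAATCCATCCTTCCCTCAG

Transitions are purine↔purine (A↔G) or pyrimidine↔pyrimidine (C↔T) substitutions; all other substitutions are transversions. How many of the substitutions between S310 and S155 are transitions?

Differing sites — 8:G/T (Tv); 9:T/C (Ti); 10:A/C (Tv); 14:A/C (Tv); 17:T/C (Ti).
Of the 5 differences, 2 transitions and 3 transversions, so the answer is 2.

2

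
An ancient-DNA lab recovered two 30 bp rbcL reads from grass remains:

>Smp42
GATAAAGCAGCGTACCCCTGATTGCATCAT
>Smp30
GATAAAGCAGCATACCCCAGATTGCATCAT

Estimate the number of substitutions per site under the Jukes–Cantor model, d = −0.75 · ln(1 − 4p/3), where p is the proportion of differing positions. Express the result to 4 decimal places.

Mismatches occur at site 12 (G→A), site 19 (T→A).
p = 2/30 = 0.066667.
d = −0.75 · ln(1 − (4/3)·0.066667) = −0.75 · ln(0.911111) = −0.75 · (-0.093091) = 0.0698.

0.0698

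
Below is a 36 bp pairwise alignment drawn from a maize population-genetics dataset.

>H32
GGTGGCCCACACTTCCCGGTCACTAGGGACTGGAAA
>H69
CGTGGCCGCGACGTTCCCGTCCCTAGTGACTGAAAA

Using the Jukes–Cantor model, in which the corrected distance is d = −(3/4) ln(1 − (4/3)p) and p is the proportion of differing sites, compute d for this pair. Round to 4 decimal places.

Mismatches occur at site 1 (G/C), site 8 (C/G), site 9 (A/C), site 10 (C/G), site 13 (T/G), site 15 (C/T), site 18 (G/C), site 22 (A/C), site 27 (G/T), site 33 (G/A).
p = 10/36 = 0.277778.
d = −0.75 · ln(1 − (4/3)·0.277778) = −0.75 · ln(0.629629) = −0.75 · (-0.462625) = 0.3470.

0.3470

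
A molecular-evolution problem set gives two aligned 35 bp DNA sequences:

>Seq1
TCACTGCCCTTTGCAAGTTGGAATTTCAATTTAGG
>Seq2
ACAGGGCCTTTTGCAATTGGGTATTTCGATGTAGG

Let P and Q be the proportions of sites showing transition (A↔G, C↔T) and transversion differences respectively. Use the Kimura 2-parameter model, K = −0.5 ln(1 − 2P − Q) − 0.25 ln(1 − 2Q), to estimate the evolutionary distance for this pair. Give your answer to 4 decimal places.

Mismatches occur at site 1 (T→A, transversion), site 4 (C→G, transversion), site 5 (T→G, transversion), site 9 (C→T, transition), site 17 (G→T, transversion), site 19 (T→G, transversion), site 22 (A→T, transversion), site 28 (A→G, transition), site 31 (T→G, transversion).
Of the 9 differences, 2 transitions and 7 transversions over 35 sites: P = 2/35 = 0.057143, Q = 7/35 = 0.200000.
d = −0.5·ln(0.685714) − 0.25·ln(0.600000) = −0.5·(-0.377295) − 0.25·(-0.510826) = 0.3164.

0.3164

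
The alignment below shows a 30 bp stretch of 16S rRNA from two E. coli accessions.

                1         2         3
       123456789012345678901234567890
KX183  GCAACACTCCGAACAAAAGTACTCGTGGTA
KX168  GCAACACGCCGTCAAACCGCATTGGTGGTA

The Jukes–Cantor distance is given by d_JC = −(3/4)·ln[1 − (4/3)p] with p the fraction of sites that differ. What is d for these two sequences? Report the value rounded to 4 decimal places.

The sequences differ at positions 8 (T/G), 12 (A/T), 13 (A/C), 14 (C/A), 17 (A/C), 18 (A/C), 20 (T/C), 22 (C/T), 24 (C/G).
p = 9/30 = 0.300000.
d = −0.75 · ln(1 − (4/3)·0.300000) = −0.75 · ln(0.600000) = −0.75 · (-0.510826) = 0.3831.

0.3831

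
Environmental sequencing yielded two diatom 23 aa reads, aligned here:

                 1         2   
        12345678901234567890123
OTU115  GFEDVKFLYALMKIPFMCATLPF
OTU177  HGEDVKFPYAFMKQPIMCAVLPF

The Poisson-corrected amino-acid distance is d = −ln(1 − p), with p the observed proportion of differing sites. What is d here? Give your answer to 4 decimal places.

Mismatches occur at site 1 (G→H), site 2 (F→G), site 8 (L→P), site 11 (L→F), site 14 (I→Q), site 16 (F→I), site 20 (T→V).
p = 7/23 = 0.304348.
d = −ln(1 − 0.304348) = −ln(0.695652) = 0.3629.

0.3629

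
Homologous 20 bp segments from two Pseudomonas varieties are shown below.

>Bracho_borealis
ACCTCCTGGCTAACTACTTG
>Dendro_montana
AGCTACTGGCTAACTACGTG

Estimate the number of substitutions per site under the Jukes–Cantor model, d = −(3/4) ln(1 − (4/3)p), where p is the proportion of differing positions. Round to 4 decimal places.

Mismatches occur at site 2 (C/G), site 5 (C/A), site 18 (T/G).
p = 3/20 = 0.150000.
d = −0.75 · ln(1 − (4/3)·0.150000) = −0.75 · ln(0.800000) = −0.75 · (-0.223144) = 0.1674.

0.1674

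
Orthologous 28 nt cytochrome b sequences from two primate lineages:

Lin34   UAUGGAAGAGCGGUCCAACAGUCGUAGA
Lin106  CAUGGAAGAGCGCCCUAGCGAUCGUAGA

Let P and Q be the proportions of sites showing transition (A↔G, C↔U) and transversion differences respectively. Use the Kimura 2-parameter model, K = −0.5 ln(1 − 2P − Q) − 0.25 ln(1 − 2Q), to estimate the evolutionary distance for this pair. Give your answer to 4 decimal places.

0.3306

The sequences differ at positions 1 (U/C, transition), 13 (G/C, transversion), 14 (U/C, transition), 16 (C/U, transition), 18 (A/G, transition), 20 (A/G, transition), 21 (G/A, transition).
Of the 7 differences, 6 transitions and 1 transversion over 28 sites: P = 6/28 = 0.214286, Q = 1/28 = 0.035714.
d = −0.5·ln(0.535714) − 0.25·ln(0.928572) = −0.5·(-0.624155) − 0.25·(-0.074107) = 0.3306.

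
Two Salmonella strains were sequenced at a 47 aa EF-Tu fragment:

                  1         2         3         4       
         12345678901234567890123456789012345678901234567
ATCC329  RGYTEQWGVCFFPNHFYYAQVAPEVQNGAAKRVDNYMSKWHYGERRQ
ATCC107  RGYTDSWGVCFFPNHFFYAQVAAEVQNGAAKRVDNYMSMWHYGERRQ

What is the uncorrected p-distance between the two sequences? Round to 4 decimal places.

The sequences differ at positions 5 (E/D), 6 (Q/S), 17 (Y/F), 23 (P/A), 39 (K/M).
There are 5 differences over 47 sites, so p = 5/47 = 0.1064.

0.1064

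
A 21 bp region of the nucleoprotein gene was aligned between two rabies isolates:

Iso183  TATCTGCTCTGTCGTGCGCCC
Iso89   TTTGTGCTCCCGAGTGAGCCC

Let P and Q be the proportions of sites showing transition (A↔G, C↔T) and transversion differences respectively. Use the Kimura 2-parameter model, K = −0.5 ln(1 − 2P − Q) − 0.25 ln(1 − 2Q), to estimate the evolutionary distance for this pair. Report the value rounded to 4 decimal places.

Mismatches occur at site 2 (A/T, transversion), site 4 (C/G, transversion), site 10 (T/C, transition), site 11 (G/C, transversion), site 12 (T/G, transversion), site 13 (C/A, transversion), site 17 (C/A, transversion).
Of the 7 differences, 1 transition and 6 transversions over 21 sites: P = 1/21 = 0.047619, Q = 6/21 = 0.285714.
d = −0.5·ln(0.619048) − 0.25·ln(0.428572) = −0.5·(-0.479572) − 0.25·(-0.847297) = 0.4516.

0.4516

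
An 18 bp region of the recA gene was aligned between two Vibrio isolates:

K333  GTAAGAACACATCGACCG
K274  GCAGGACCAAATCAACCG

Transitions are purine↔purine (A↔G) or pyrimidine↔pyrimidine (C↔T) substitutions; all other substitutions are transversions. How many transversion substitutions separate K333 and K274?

2

The sequences differ at positions 2 (T/C, transition), 4 (A/G, transition), 7 (A/C, transversion), 10 (C/A, transversion), 14 (G/A, transition).
Of the 5 differences, 3 transitions and 2 transversions, so the answer is 2.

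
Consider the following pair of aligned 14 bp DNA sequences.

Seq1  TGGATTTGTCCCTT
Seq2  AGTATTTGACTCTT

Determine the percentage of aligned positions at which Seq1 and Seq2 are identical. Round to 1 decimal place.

Mismatches occur at site 1 (T→A), site 3 (G→T), site 9 (T→A), site 11 (C→T).
10 of the 14 sites match, so the percent identity is 10/14 × 100 = 71.4%.

71.4%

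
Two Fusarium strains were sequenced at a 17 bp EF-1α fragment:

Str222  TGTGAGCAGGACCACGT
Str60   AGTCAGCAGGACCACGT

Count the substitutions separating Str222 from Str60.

Differing sites — 1:T/A; 4:G/C.
That gives 2 mismatches out of 17 aligned sites, so the Hamming distance is 2.

2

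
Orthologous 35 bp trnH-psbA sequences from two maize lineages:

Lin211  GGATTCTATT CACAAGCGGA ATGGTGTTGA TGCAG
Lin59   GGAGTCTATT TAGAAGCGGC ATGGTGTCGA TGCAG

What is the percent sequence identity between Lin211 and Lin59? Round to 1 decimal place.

Mismatches occur at site 4 (T→G), site 11 (C→T), site 13 (C→G), site 20 (A→C), site 28 (T→C).
30 of the 35 sites match, so the percent identity is 30/35 × 100 = 85.7%.

85.7%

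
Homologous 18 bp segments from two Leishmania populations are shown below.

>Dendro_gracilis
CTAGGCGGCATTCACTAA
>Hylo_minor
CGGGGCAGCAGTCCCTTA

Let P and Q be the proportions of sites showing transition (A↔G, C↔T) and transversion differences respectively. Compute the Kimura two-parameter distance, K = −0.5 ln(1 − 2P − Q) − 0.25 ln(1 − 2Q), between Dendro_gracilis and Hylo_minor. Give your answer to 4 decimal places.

Differing sites — 2:T/G (Tv); 3:A/G (Ti); 7:G/A (Ti); 11:T/G (Tv); 14:A/C (Tv); 17:A/T (Tv).
Of the 6 differences, 2 transitions and 4 transversions over 18 sites: P = 2/18 = 0.111111, Q = 4/18 = 0.222222.
d = −0.5·ln(0.555556) − 0.25·ln(0.555556) = −0.5·(-0.587786) − 0.25·(-0.587786) = 0.4408.

0.4408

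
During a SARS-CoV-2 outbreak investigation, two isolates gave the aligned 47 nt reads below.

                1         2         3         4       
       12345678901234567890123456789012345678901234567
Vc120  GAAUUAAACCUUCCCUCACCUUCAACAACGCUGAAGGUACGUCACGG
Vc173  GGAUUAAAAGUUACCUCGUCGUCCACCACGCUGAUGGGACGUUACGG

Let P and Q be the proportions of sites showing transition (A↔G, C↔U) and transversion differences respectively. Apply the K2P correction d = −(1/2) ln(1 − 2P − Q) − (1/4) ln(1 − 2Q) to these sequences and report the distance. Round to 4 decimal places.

Differing sites — 2:A/G (Ti); 9:C/A (Tv); 10:C/G (Tv); 13:C/A (Tv); 18:A/G (Ti); 19:C/U (Ti); 21:U/G (Tv); 24:A/C (Tv); 27:A/C (Tv); 35:A/U (Tv); 38:U/G (Tv); 43:C/U (Ti).
Of the 12 differences, 4 transitions and 8 transversions over 47 sites: P = 4/47 = 0.085106, Q = 8/47 = 0.170213.
d = −0.5·ln(0.659575) − 0.25·ln(0.659574) = −0.5·(-0.416160) − 0.25·(-0.416161) = 0.3121.

0.3121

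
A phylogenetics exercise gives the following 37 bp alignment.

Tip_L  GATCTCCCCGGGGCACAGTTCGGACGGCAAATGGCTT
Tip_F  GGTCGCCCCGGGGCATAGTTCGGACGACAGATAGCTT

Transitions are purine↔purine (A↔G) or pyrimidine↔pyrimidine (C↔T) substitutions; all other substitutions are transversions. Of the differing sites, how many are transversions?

The sequences differ at positions 2 (A/G, transition), 5 (T/G, transversion), 16 (C/T, transition), 27 (G/A, transition), 30 (A/G, transition), 33 (G/A, transition).
Of the 6 differences, 5 transitions and 1 transversion, so the answer is 1.

1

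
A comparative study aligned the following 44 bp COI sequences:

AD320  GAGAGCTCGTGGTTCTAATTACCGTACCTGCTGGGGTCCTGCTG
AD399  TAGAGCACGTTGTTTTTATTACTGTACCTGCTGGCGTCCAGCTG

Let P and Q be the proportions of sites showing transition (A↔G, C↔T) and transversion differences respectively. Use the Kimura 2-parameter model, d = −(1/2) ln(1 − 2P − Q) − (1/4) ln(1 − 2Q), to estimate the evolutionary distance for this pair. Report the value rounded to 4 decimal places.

0.2085

Mismatches occur at site 1 (G↔T, transversion), site 7 (T↔A, transversion), site 11 (G↔T, transversion), site 15 (C↔T, transition), site 17 (A↔T, transversion), site 23 (C↔T, transition), site 35 (G↔C, transversion), site 40 (T↔A, transversion).
Of the 8 differences, 2 transitions and 6 transversions over 44 sites: P = 2/44 = 0.045455, Q = 6/44 = 0.136364.
d = −0.5·ln(0.772726) − 0.25·ln(0.727272) = −0.5·(-0.257831) − 0.25·(-0.318455) = 0.2085.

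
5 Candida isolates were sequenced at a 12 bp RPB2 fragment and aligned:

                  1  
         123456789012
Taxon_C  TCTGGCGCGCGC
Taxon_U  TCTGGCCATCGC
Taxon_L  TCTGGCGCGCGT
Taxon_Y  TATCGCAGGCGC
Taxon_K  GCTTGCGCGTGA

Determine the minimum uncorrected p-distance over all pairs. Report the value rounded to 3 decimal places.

Pairwise Hamming distances:
  Taxon_C vs Taxon_U: 3
  Taxon_C vs Taxon_L: 1
  Taxon_C vs Taxon_Y: 4
  Taxon_C vs Taxon_K: 4
  Taxon_U vs Taxon_L: 4
  Taxon_U vs Taxon_Y: 5
  Taxon_U vs Taxon_K: 7
  Taxon_L vs Taxon_Y: 5
  Taxon_L vs Taxon_K: 4
  Taxon_Y vs Taxon_K: 7
The smallest is 1 mismatch, between Taxon_C and Taxon_L; p = 1/12 = 0.083.

0.083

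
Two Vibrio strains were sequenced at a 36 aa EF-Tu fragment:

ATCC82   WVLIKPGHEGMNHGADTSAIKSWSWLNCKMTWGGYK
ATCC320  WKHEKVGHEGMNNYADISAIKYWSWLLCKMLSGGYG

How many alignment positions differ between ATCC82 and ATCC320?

12

Differing sites — 2:V/K; 3:L/H; 4:I/E; 6:P/V; 13:H/N; 14:G/Y; 17:T/I; 22:S/Y; 27:N/L; 31:T/L; 32:W/S; 36:K/G.
That gives 12 mismatches out of 36 aligned sites, so the Hamming distance is 12.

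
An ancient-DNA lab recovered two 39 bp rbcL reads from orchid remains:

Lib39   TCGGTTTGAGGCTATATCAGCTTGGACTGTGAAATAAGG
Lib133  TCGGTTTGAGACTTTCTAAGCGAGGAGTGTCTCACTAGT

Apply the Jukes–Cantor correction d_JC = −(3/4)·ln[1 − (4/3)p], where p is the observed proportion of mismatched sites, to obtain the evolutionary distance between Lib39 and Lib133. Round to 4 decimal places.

Differing sites — 11:G/A; 14:A/T; 16:A/C; 18:C/A; 22:T/G; 23:T/A; 27:C/G; 31:G/C; 32:A/T; 33:A/C; 35:T/C; 36:A/T; 39:G/T.
p = 13/39 = 0.333333.
d = −0.75 · ln(1 − (4/3)·0.333333) = −0.75 · ln(0.555556) = −0.75 · (-0.587786) = 0.4408.

0.4408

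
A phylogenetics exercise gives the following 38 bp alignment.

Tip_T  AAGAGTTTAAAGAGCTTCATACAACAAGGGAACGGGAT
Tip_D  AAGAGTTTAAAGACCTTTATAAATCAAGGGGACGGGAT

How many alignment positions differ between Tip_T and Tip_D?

Differing sites — 14:G/C; 18:C/T; 22:C/A; 24:A/T; 31:A/G.
That gives 5 mismatches out of 38 aligned sites, so the Hamming distance is 5.

5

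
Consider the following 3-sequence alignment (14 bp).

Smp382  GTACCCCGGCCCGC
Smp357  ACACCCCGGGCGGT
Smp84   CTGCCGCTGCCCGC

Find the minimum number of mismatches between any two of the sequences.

4

Pairwise Hamming distances:
  Smp382 vs Smp357: 5
  Smp382 vs Smp84: 4
  Smp357 vs Smp84: 8
The smallest is 4, between Smp382 and Smp84.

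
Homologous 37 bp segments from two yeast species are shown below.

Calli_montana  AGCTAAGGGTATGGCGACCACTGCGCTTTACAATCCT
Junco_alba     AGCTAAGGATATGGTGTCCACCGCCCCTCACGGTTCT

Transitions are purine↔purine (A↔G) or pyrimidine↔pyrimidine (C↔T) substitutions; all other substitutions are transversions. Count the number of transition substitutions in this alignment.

8

Mismatches occur at site 9 (G→A, transition), site 15 (C→T, transition), site 17 (A→T, transversion), site 22 (T→C, transition), site 25 (G→C, transversion), site 27 (T→C, transition), site 29 (T→C, transition), site 32 (A→G, transition), site 33 (A→G, transition), site 35 (C→T, transition).
Of the 10 differences, 8 transitions and 2 transversions, so the answer is 8.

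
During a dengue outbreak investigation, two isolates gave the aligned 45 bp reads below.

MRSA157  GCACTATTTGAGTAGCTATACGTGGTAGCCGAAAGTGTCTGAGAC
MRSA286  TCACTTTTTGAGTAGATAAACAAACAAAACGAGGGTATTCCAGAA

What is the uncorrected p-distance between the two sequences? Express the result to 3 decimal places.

0.400

The sequences differ at positions 1 (G/T), 6 (A/T), 16 (C/A), 19 (T/A), 22 (G/A), 23 (T/A), 24 (G/A), 25 (G/C), 26 (T/A), 28 (G/A), 29 (C/A), 33 (A/G), 34 (A/G), 37 (G/A), 39 (C/T), 40 (T/C), 41 (G/C), 45 (C/A).
There are 18 differences over 45 sites, so p = 18/45 = 0.400.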